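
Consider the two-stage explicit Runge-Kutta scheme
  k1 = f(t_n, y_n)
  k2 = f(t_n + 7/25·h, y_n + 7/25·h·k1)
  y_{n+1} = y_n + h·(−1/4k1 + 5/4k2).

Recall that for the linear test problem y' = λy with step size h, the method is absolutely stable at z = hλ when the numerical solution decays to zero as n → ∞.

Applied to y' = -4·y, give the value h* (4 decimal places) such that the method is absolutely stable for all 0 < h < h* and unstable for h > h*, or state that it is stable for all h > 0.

On y'=λy, z=hλ:
  k1=λy_n ⇒ h·k1=z·y_n;  k2=λ(1+7/25z)y_n ⇒ h·k2=z(1+7/25z)y_n
  y_{n+1}/y_n = 1 − 1/4z + 5/4z(1+7/25z) = 1 + z + 7/20z²
  ⇒ R(z) = 1 + z + 7/20z².

Solve |R(x)|<1 on ℝ⁻.
x=-0.76: |R|=0.4422
R=1: x+7/20x²=0 ⇒ x=−20/7=-2.8571; min R=1−1/(4·7/20)=0.2857>−1
Confirm numerically:
  x=-2.497: |R|=0.68525 <1
  x=-2.158: |R|=0.47194 <1
  x=-1.261: |R|=0.29554 <1
  x=-3.418: |R|=1.67095 >1
  x=-3.231: |R|=1.42278 >1
  x=-2.986: |R|=1.13467 >1
So |R|<1 on (-2.8571, 0).

(-2.8571,0); λ=-4 ⇒ h* = (20/7)/4 = 0.7143.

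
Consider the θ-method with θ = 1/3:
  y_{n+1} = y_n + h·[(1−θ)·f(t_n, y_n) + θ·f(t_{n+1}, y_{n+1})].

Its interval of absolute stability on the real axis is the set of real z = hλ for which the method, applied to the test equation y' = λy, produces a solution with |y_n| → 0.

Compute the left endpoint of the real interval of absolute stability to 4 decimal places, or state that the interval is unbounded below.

Test eqn y'=λy, z=hλ:
  y_{n+1} = y_n + z·[2/3·y_n + 1/3·y_{n+1}] ⇒ (1 − 1/3z)y_{n+1} = (1 + 2/3z)y_n
  R(z) = (1 + 2/3z)/(1 − 1/3z).

Solve |R(x)|<1 on ℝ⁻.
x=-1.32: |R|=0.0833
R=−1: 1+2/3x = −1+1/3x ⇒ -1/3x=2 ⇒ x=2/(-1/3)=-6.0000
Confirm numerically:
  x=-5.772: |R|=0.97401 <1
  x=-4.676: |R|=0.82751 <1
  x=-4.149: |R|=0.74108 <1
  x=-3.639: |R|=0.64437 <1
  x=-6.556: |R|=1.05818 >1
  x=-6.552: |R|=1.05779 >1
  x=-6.517: |R|=1.05432 >1
So |R|<1 on (-6.0000, 0).

left endpoint -6.0000.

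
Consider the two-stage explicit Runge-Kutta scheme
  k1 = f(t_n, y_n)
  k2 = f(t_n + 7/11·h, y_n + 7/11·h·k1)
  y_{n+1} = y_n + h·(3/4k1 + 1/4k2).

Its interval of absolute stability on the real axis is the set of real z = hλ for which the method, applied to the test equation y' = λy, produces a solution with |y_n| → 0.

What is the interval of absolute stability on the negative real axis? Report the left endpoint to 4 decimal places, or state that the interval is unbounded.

Set f=λy, z=hλ:
  k1=λy_n ⇒ h·k1=z·y_n;  k2=λ(1+7/11z)y_n ⇒ h·k2=z(1+7/11z)y_n
  y_{n+1}/y_n = 1 + 3/4z + 1/4z(1+7/11z) = 1 + z + 7/44z²
  Hence R(z) = 1 + z + 7/44z².

Solve |R(x)|<1 on ℝ⁻.
x=-1.34: |R|=0.0543
R=1: x+7/44x²=0 ⇒ x=−44/7=-6.2857; min R=1−1/(4·7/44)=-0.5714>−1
Confirm numerically:
  x=-6.070: |R|=0.79169 <1
  x=-4.706: |R|=0.18270 <1
  x=-4.468: |R|=0.29206 <1
  x=-6.528: |R|=1.25162 >1
  x=-6.504: |R|=1.22587 >1
Stable set (-6.2857, 0).

(-6.2857, 0).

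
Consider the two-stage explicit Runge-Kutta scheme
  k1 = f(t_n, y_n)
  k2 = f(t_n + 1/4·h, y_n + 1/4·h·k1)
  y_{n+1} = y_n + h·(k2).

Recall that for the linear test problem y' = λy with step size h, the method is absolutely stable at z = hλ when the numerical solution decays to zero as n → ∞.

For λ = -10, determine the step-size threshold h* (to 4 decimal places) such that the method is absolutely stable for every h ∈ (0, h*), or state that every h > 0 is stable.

(-4.0000,0); λ=-10 ⇒ h* = (4)/10 = 0.4000.

With y'=λy (z=hλ):
  k1=λy_n ⇒ h·k1=z·y_n;  k2=λ(1+1/4z)y_n ⇒ h·k2=z(1+1/4z)y_n
  y_{n+1}/y_n = 1 + z(1+1/4z) = 1 + z + 1/4z²
  R(z) = 1 + z + 1/4z².

Find x<0 with |R(x)|<1.
x=-1.13: |R|=0.1892
R=1: x+1/4x²=0 ⇒ x=−4=-4.0000; min R=1−1/(4·1/4)=0.0000>−1
Confirm numerically:
  x=-3.975: |R|=0.97516 <1
  x=-3.501: |R|=0.56325 <1
  x=-3.424: |R|=0.50694 <1
  x=-2.783: |R|=0.15327 <1
  x=-4.518: |R|=1.58508 >1
  x=-4.384: |R|=1.42086 >1
  x=-4.109: |R|=1.11197 >1
Interval (-4.0000, 0).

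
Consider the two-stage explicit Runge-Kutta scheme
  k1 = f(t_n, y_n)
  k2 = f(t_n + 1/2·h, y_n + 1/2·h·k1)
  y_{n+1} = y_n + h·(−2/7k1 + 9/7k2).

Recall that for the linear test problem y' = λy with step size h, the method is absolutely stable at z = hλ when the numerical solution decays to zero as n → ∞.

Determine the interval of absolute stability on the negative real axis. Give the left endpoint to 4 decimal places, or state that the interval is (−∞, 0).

Set f=λy, z=hλ:
  k1=λy_n ⇒ h·k1=z·y_n;  k2=λ(1+1/2z)y_n ⇒ h·k2=z(1+1/2z)y_n
  y_{n+1}/y_n = 1 − 2/7z + 9/7z(1+1/2z) = 1 + z + 9/14z²
  Hence R(z) = 1 + z + 9/14z².

Boundary: |R(x)|=1, x<0.
x=-1.36: |R|=0.8290
R=1: x+9/14x²=0 ⇒ x=−14/9=-1.5556; min R=1−1/(4·9/14)=0.6111>−1
Confirm numerically:
  x=-1.469: |R|=0.91826 <1
  x=-1.415: |R|=0.87214 <1
  x=-1.188: |R|=0.71929 <1
  x=-0.702: |R|=0.61480 <1
  x=-2.078: |R|=1.69791 >1
  x=-1.725: |R|=1.18790 >1
Interval (-1.5556, 0).

(-1.5556, 0).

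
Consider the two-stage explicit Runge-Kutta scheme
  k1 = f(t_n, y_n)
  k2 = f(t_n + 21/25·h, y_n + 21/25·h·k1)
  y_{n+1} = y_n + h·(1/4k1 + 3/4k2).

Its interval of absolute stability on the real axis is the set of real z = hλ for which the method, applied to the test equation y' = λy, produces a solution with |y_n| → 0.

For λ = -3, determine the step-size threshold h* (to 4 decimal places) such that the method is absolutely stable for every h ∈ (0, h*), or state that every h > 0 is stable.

Set f=λy, z=hλ:
  k1=λy_n ⇒ h·k1=z·y_n;  k2=λ(1+21/25z)y_n ⇒ h·k2=z(1+21/25z)y_n
  y_{n+1}/y_n = 1 + 1/4z + 3/4z(1+21/25z) = 1 + z + 63/100z²
  Hence R(z) = 1 + z + 63/100z².

Boundary: |R(x)|=1, x<0.
x=-1.8: |R|=1.2412
R=1: x+63/100x²=0 ⇒ x=−100/63=-1.5873; min R=1−1/(4·63/100)=0.6032>−1
Confirm numerically:
  x=-1.528: |R|=0.94291 <1
  x=-0.891: |R|=0.60915 <1
  x=-0.777: |R|=0.60335 <1
  x=-1.632: |R|=1.04596 >1
  x=-1.625: |R|=1.03859 >1
So |R|<1 on (-1.5873, 0).

(-1.5873,0); λ=-3 ⇒ h* = (100/63)/3 = 0.5291.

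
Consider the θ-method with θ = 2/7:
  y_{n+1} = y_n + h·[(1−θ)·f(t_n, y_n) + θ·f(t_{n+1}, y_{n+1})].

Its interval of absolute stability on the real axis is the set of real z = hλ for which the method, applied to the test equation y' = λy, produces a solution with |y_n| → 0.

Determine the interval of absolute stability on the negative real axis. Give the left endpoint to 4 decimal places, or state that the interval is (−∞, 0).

Set f=λy, z=hλ:
  y_{n+1} = y_n + z·[5/7·y_n + 2/7·y_{n+1}] ⇒ (1 − 2/7z)y_{n+1} = (1 + 5/7z)y_n
  Hence R(z) = (1 + 5/7z)/(1 − 2/7z).

Boundary: |R(x)|=1, x<0.
x=-0.79: |R|=0.3555
R=−1: 1+5/7x = −1+2/7x ⇒ -3/7x=2 ⇒ x=2/(-3/7)=-4.6667
Confirm numerically:
  x=-4.163: |R|=0.90141 <1
  x=-3.476: |R|=0.74398 <1
  x=-3.332: |R|=0.70697 <1
  x=-2.434: |R|=0.43563 <1
  x=-4.992: |R|=1.05747 >1
  x=-4.832: |R|=1.02976 >1
  x=-4.802: |R|=1.02445 >1
So |R|<1 on (-4.6667, 0).

(-4.6667, 0).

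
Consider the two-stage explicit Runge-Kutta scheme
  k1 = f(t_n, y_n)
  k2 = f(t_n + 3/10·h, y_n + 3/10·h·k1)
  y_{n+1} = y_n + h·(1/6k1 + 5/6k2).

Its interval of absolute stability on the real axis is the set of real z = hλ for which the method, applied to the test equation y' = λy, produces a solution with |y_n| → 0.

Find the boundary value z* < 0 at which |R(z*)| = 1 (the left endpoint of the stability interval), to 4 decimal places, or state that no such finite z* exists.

z* = -4.0000.

With y'=λy (z=hλ):
  k1=λy_n ⇒ h·k1=z·y_n;  k2=λ(1+3/10z)y_n ⇒ h·k2=z(1+3/10z)y_n
  y_{n+1}/y_n = 1 + 1/6z + 5/6z(1+3/10z) = 1 + z + 1/4z²
  Hence R(z) = 1 + z + 1/4z².

Need |R(x)|<1, x<0.
x=-1.79: |R|=0.0110
R=1: x+1/4x²=0 ⇒ x=−4=-4.0000; min R=1−1/(4·1/4)=0.0000>−1
Confirm numerically:
  x=-3.510: |R|=0.57002 <1
  x=-2.200: |R|=0.01000 <1
  x=-2.073: |R|=0.00133 <1
  x=-4.246: |R|=1.26113 >1
  x=-4.197: |R|=1.20670 >1
Stable set (-4.0000, 0).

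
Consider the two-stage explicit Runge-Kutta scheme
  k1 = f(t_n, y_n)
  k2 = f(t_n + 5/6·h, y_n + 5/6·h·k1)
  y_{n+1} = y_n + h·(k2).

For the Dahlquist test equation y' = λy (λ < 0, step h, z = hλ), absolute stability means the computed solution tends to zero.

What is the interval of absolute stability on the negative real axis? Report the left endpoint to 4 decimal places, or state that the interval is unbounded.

z∈(-1.2000,0).

With y'=λy (z=hλ):
  k1=λy_n ⇒ h·k1=z·y_n;  k2=λ(1+5/6z)y_n ⇒ h·k2=z(1+5/6z)y_n
  y_{n+1}/y_n = 1 + z(1+5/6z) = 1 + z + 5/6z²
  Hence R(z) = 1 + z + 5/6z².

Boundary: |R(x)|=1, x<0.
x=-0.83: |R|=0.7441
R=1: x+5/6x²=0 ⇒ x=−6/5=-1.2000; min R=1−1/(4·5/6)=0.7000>−1
Confirm numerically:
  x=-0.921: |R|=0.78587 <1
  x=-0.876: |R|=0.76348 <1
  x=-0.816: |R|=0.73888 <1
  x=-1.531: |R|=1.42230 >1
  x=-1.319: |R|=1.13080 >1
Stable set (-1.2000, 0).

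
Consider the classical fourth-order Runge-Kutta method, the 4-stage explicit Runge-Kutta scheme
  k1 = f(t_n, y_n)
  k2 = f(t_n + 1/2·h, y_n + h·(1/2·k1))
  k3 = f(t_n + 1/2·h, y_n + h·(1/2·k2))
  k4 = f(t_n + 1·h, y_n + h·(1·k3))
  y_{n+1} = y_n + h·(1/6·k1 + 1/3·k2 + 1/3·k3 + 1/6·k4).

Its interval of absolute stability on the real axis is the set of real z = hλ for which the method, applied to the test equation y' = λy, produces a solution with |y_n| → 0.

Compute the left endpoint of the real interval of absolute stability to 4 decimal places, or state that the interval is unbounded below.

Test eqn y'=λy, z=hλ:
  order 4, 4-stage ⇒ R(z)=1+z+z^2/2+z^3/6+z^4/24
  (e.g. R(-1.06)=0.35590, |R|=0.35590)

Boundary: |R(x)|=1, x<0.
x=-1.06: |R|=0.3559
|R(-2.52)|=0.6683 |R(-2.23)|=0.4386 |R(-0.93)|=0.3996
Bisect:
  x_lo=-3.5286 |R|=2.8338  x_hi=-0.0967 |R|=0.9078
  mid=-1.81262 |R|=0.28738 →hi
  mid=-2.67059 |R|=0.84039 →hi
  mid=-3.09957 |R|=1.58687 →lo
  mid=-2.88508 |R|=1.16117 →lo
  mid=-2.77783 |R|=0.98881 →hi
  mid=-2.83146 |R|=1.07186 →lo
  mid=-2.80465 |R|=1.02957 →lo
  mid=-2.79124 |R|=1.00900 →lo
  ...
  [-2.78538,-2.78517] ⇒ x*=-2.7853
Stable set (-2.7853, 0).

z* = -2.7853.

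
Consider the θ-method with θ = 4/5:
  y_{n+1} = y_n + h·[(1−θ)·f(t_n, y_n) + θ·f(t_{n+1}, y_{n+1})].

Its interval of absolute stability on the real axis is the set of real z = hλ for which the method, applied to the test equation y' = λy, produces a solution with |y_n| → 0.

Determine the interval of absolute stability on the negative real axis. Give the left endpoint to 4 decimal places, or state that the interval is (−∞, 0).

Test eqn y'=λy, z=hλ:
  y_{n+1} = y_n + z·[1/5·y_n + 4/5·y_{n+1}] ⇒ (1 − 4/5z)y_{n+1} = (1 + 1/5z)y_n
  so R(z) = (1 + 1/5z)/(1 − 4/5z).

Solve |R(x)|<1 on ℝ⁻.
x=-1.33: |R|=0.3556
x=-2: |R|=0.2308
x=-10: |R|=0.1111
x=-100: |R|=0.2346
θ=4/5≥1/2 ⇒ |1+1/5x|<|1−4/5x| ∀x<0 ⇒ interval (−∞,0).

interval (−∞, 0).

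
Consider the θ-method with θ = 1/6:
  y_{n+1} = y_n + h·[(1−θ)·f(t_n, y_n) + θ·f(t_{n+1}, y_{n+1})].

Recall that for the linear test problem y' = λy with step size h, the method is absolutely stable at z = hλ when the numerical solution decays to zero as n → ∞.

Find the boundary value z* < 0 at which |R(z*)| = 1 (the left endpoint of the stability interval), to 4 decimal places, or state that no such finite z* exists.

Set f=λy, z=hλ:
  y_{n+1} = y_n + z·[5/6·y_n + 1/6·y_{n+1}] ⇒ (1 − 1/6z)y_{n+1} = (1 + 5/6z)y_n
  Hence R(z) = (1 + 5/6z)/(1 − 1/6z).

Solve |R(x)|<1 on ℝ⁻.
x=-1.58: |R|=0.2507
R=−1: 1+5/6x = −1+1/6x ⇒ -2/3x=2 ⇒ x=2/(-2/3)=-3.0000
Confirm numerically:
  x=-2.778: |R|=0.89884 <1
  x=-2.270: |R|=0.64692 <1
  x=-1.599: |R|=0.26253 <1
  x=-1.587: |R|=0.25504 <1
  x=-3.345: |R|=1.14767 >1
  x=-3.291: |R|=1.12528 >1
  x=-3.236: |R|=1.10221 >1
So |R|<1 on (-3.0000, 0).

z* = -3.0000.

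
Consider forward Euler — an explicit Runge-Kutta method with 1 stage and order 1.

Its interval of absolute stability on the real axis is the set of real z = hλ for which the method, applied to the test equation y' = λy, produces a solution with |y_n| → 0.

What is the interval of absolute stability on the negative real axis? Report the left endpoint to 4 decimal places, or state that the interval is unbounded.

On y'=λy, z=hλ:
  order 1, 1-stage ⇒ R(z)=1+z
  (e.g. R(-0.95)=0.05000, |R|=0.05000)

Boundary: |R(x)|=1, x<0.
x=-0.95: |R|=0.0500
|R(-2.3)|=1.3000 |R(-0.81)|=0.1900 |R(-0.68)|=0.3200
Bisect:
  x_lo=-2.3140 |R|=1.3140  x_hi=-0.3436 |R|=0.6564
  mid=-1.32885 |R|=0.32885 →hi
  mid=-1.82145 |R|=0.82145 →hi
  mid=-2.06775 |R|=1.06775 →lo
  mid=-1.94460 |R|=0.94460 →hi
  mid=-2.00617 |R|=1.00617 →lo
  mid=-1.97539 |R|=0.97539 →hi
  mid=-1.99078 |R|=0.99078 →hi
  mid=-1.99848 |R|=0.99848 →hi
  ...
  [-2.00004,-1.99992] ⇒ x*=-2.0000
So |R|<1 on (-2.0000, 0).

(-2.0000, 0).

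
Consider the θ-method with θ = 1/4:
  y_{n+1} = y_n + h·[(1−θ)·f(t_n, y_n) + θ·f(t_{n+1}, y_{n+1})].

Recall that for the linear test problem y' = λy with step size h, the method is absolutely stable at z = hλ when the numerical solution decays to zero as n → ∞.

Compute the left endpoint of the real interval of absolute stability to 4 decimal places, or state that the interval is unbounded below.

Test eqn y'=λy, z=hλ:
  y_{n+1} = y_n + z·[3/4·y_n + 1/4·y_{n+1}] ⇒ (1 − 1/4z)y_{n+1} = (1 + 3/4z)y_n
  Hence R(z) = (1 + 3/4z)/(1 − 1/4z).

Boundary: |R(x)|=1, x<0.
x=-0.55: |R|=0.5165
R=−1: 1+3/4x = −1+1/4x ⇒ -1/2x=2 ⇒ x=2/(-1/2)=-4.0000
Confirm numerically:
  x=-3.581: |R|=0.88946 <1
  x=-3.125: |R|=0.75439 <1
  x=-2.305: |R|=0.46233 <1
  x=-2.078: |R|=0.36756 <1
  x=-4.521: |R|=1.12229 >1
  x=-4.354: |R|=1.08475 >1
So |R|<1 on (-4.0000, 0).

left endpoint -4.0000.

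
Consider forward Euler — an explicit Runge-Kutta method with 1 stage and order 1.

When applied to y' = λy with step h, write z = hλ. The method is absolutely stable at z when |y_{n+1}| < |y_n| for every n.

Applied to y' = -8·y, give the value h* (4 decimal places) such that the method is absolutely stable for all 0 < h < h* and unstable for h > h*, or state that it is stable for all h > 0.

(-2.0000,0); λ=-8 ⇒ h* = 0.2500.

Set f=λy, z=hλ:
  order 1, 1-stage ⇒ R(z)=1+z
  (e.g. R(-1.26)=-0.26000, |R|=0.26000)

Solve |R(x)|<1 on ℝ⁻.
x=-1.26: |R|=0.2600
|R(-1.24)|=0.2400 |R(-0.72)|=0.2800 |R(-0.57)|=0.4300
Bisect:
  x_lo=-2.5390 |R|=1.5390  x_hi=-0.1424 |R|=0.8576
  mid=-1.34071 |R|=0.34071 →hi
  mid=-1.93985 |R|=0.93985 →hi
  mid=-2.23942 |R|=1.23942 →lo
  mid=-2.08964 |R|=1.08964 →lo
  mid=-2.01475 |R|=1.01475 →lo
  mid=-1.97730 |R|=0.97730 →hi
  mid=-1.99602 |R|=0.99602 →hi
  mid=-2.00538 |R|=1.00538 →lo
  ...
  [-2.00012,-1.99997] ⇒ x*=-2.0000
Stable set (-2.0000, 0).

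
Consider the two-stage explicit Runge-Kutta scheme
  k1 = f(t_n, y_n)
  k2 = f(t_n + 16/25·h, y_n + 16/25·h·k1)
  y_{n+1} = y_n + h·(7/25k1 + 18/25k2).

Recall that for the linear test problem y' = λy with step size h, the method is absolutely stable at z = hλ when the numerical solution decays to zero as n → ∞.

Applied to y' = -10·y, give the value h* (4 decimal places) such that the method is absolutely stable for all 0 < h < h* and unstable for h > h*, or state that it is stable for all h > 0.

(-2.1701,0); λ=-10 ⇒ h* = (625/288)/10 = 0.2170.

Test eqn y'=λy, z=hλ:
  k1=λy_n ⇒ h·k1=z·y_n;  k2=λ(1+16/25z)y_n ⇒ h·k2=z(1+16/25z)y_n
  y_{n+1}/y_n = 1 + 7/25z + 18/25z(1+16/25z) = 1 + z + 288/625z²
  ⇒ R(z) = 1 + z + 288/625z².

Boundary: |R(x)|=1, x<0.
x=-0.65: |R|=0.5447
R=1: x+288/625x²=0 ⇒ x=−625/288=-2.1701; min R=1−1/(4·288/625)=0.4575>−1
Confirm numerically:
  x=-2.085: |R|=0.91820 <1
  x=-1.497: |R|=0.53566 <1
  x=-1.262: |R|=0.47189 <1
  x=-2.684: |R|=1.63554 >1
  x=-2.366: |R|=1.21354 >1
So |R|<1 on (-2.1701, 0).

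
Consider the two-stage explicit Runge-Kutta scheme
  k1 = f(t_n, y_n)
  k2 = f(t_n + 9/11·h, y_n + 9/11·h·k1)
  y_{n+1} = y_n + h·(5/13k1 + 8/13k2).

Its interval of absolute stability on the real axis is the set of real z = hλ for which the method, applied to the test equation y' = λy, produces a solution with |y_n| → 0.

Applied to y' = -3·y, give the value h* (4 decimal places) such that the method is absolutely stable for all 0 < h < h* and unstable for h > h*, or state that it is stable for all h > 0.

Set f=λy, z=hλ:
  k1=λy_n ⇒ h·k1=z·y_n;  k2=λ(1+9/11z)y_n ⇒ h·k2=z(1+9/11z)y_n
  y_{n+1}/y_n = 1 + 5/13z + 8/13z(1+9/11z) = 1 + z + 72/143z²
  Hence R(z) = 1 + z + 72/143z².

Boundary: |R(x)|=1, x<0.
x=-1.31: |R|=0.5541
R=1: x+72/143x²=0 ⇒ x=−143/72=-1.9861; min R=1−1/(4·72/143)=0.5035>−1
Confirm numerically:
  x=-1.684: |R|=0.74384 <1
  x=-0.892: |R|=0.50861 <1
  x=-0.823: |R|=0.51803 <1
  x=-2.113: |R|=1.13500 >1
  x=-2.043: |R|=1.05852 >1
Interval (-1.9861, 0).

(-1.9861,0); λ=-3 ⇒ h* = (143/72)/3 = 0.6620.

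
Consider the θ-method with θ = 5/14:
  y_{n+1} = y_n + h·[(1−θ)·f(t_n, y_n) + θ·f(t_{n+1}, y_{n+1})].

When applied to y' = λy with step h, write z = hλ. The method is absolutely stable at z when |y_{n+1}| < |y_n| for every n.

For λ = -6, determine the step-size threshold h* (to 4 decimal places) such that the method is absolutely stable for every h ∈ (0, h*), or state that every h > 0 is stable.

(-7.0000,0); λ=-6 ⇒ h* = (7)/6 = 1.1667.

Set f=λy, z=hλ:
  y_{n+1} = y_n + z·[9/14·y_n + 5/14·y_{n+1}] ⇒ (1 − 5/14z)y_{n+1} = (1 + 9/14z)y_n
  R(z) = (1 + 9/14z)/(1 − 5/14z).

Solve |R(x)|<1 on ℝ⁻.
x=-0.79: |R|=0.3838
R=−1: 1+9/14x = −1+5/14x ⇒ -2/7x=2 ⇒ x=2/(-2/7)=-7.0000
Confirm numerically:
  x=-5.134: |R|=0.81185 <1
  x=-4.718: |R|=0.75717 <1
  x=-4.384: |R|=0.70869 <1
  x=-7.524: |R|=1.04060 >1
  x=-7.474: |R|=1.03691 >1
  x=-7.181: |R|=1.01451 >1
So |R|<1 on (-7.0000, 0).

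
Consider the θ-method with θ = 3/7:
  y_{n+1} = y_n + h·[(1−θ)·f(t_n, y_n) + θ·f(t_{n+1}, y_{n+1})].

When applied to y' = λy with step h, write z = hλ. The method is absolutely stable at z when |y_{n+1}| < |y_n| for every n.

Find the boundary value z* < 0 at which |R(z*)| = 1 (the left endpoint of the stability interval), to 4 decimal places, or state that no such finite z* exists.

z* = -14.0000.

Test eqn y'=λy, z=hλ:
  y_{n+1} = y_n + z·[4/7·y_n + 3/7·y_{n+1}] ⇒ (1 − 3/7z)y_{n+1} = (1 + 4/7z)y_n
  R(z) = (1 + 4/7z)/(1 − 3/7z).

Solve |R(x)|<1 on ℝ⁻.
x=-0.88: |R|=0.3610
R=−1: 1+4/7x = −1+3/7x ⇒ -1/7x=2 ⇒ x=2/(-1/7)=-14.0000
Confirm numerically:
  x=-10.951: |R|=0.92349 <1
  x=-9.673: |R|=0.87987 <1
  x=-7.828: |R|=0.79753 <1
  x=-14.300: |R|=1.00601 >1
  x=-14.188: |R|=1.00379 >1
Interval (-14.0000, 0).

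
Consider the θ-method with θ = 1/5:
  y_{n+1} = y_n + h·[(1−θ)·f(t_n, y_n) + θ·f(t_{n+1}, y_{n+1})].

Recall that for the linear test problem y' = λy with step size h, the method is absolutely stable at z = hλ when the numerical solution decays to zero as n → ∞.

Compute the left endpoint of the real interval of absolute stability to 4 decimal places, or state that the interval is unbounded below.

Set f=λy, z=hλ:
  y_{n+1} = y_n + z·[4/5·y_n + 1/5·y_{n+1}] ⇒ (1 − 1/5z)y_{n+1} = (1 + 4/5z)y_n
  Hence R(z) = (1 + 4/5z)/(1 − 1/5z).

Need |R(x)|<1, x<0.
x=-1.46: |R|=0.1300
R=−1: 1+4/5x = −1+1/5x ⇒ -3/5x=2 ⇒ x=2/(-3/5)=-3.3333
Confirm numerically:
  x=-2.875: |R|=0.82540 <1
  x=-2.632: |R|=0.72432 <1
  x=-2.281: |R|=0.56641 <1
  x=-3.839: |R|=1.17163 >1
  x=-3.715: |R|=1.13138 >1
  x=-3.598: |R|=1.09235 >1
Interval (-3.3333, 0).

left endpoint -3.3333.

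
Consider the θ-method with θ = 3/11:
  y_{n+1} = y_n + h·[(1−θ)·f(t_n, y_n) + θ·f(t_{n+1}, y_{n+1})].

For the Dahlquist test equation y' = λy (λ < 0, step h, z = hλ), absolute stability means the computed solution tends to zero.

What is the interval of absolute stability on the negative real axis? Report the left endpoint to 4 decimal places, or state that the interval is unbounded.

z∈(-4.4000,0).

On y'=λy, z=hλ:
  y_{n+1} = y_n + z·[8/11·y_n + 3/11·y_{n+1}] ⇒ (1 − 3/11z)y_{n+1} = (1 + 8/11z)y_n
  ⇒ R(z) = (1 + 8/11z)/(1 − 3/11z).

Solve |R(x)|<1 on ℝ⁻.
x=-1.1: |R|=0.1538
R=−1: 1+8/11x = −1+3/11x ⇒ -5/11x=2 ⇒ x=2/(-5/11)=-4.4000
Confirm numerically:
  x=-4.096: |R|=0.93473 <1
  x=-3.620: |R|=0.82159 <1
  x=-3.570: |R|=0.80884 <1
  x=-2.140: |R|=0.35132 <1
  x=-4.945: |R|=1.10548 >1
  x=-4.743: |R|=1.06798 >1
  x=-4.741: |R|=1.06760 >1
So |R|<1 on (-4.4000, 0).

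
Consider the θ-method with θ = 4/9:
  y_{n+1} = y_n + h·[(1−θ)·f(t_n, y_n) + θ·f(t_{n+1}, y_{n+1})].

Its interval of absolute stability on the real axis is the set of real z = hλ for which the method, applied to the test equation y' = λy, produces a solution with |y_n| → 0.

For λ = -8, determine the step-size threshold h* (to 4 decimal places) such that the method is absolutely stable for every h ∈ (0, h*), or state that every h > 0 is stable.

(-18.0000,0); λ=-8 ⇒ h* = (18)/8 = 2.2500.

Test eqn y'=λy, z=hλ:
  y_{n+1} = y_n + z·[5/9·y_n + 4/9·y_{n+1}] ⇒ (1 − 4/9z)y_{n+1} = (1 + 5/9z)y_n
  ⇒ R(z) = (1 + 5/9z)/(1 − 4/9z).

Need |R(x)|<1, x<0.
x=-0.6: |R|=0.5263
R=−1: 1+5/9x = −1+4/9x ⇒ -1/9x=2 ⇒ x=2/(-1/9)=-18.0000
Confirm numerically:
  x=-17.607: |R|=0.99505 <1
  x=-15.757: |R|=0.96886 <1
  x=-14.262: |R|=0.94340 <1
  x=-13.847: |R|=0.93550 <1
  x=-18.383: |R|=1.00464 >1
  x=-18.358: |R|=1.00434 >1
  x=-18.099: |R|=1.00122 >1
So |R|<1 on (-18.0000, 0).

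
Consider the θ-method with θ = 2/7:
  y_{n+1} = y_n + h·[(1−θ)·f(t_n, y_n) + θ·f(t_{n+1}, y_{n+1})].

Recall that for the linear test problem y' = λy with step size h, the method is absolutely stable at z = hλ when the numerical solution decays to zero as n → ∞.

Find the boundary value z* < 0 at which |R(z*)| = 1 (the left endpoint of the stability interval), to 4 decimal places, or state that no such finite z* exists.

With y'=λy (z=hλ):
  y_{n+1} = y_n + z·[5/7·y_n + 2/7·y_{n+1}] ⇒ (1 − 2/7z)y_{n+1} = (1 + 5/7z)y_n
  R(z) = (1 + 5/7z)/(1 − 2/7z).

Solve |R(x)|<1 on ℝ⁻.
x=-1.25: |R|=0.0789
R=−1: 1+5/7x = −1+2/7x ⇒ -3/7x=2 ⇒ x=2/(-3/7)=-4.6667
Confirm numerically:
  x=-4.425: |R|=0.95426 <1
  x=-2.511: |R|=0.46207 <1
  x=-2.393: |R|=0.42126 <1
  x=-5.194: |R|=1.09098 >1
  x=-4.981: |R|=1.05559 >1
Interval (-4.6667, 0).

left endpoint -4.6667.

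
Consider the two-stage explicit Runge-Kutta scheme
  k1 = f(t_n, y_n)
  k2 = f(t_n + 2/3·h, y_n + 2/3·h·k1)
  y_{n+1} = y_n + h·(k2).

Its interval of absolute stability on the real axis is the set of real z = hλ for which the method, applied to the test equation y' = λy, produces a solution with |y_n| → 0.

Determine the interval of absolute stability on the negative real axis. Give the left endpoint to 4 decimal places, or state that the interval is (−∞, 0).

(-1.5000, 0).

With y'=λy (z=hλ):
  k1=λy_n ⇒ h·k1=z·y_n;  k2=λ(1+2/3z)y_n ⇒ h·k2=z(1+2/3z)y_n
  y_{n+1}/y_n = 1 + z(1+2/3z) = 1 + z + 2/3z²
  so R(z) = 1 + z + 2/3z².

Need |R(x)|<1, x<0.
x=-1.64: |R|=1.1531
R=1: x+2/3x²=0 ⇒ x=−3/2=-1.5000; min R=1−1/(4·2/3)=0.6250>−1
Confirm numerically:
  x=-1.417: |R|=0.92159 <1
  x=-0.852: |R|=0.63194 <1
  x=-0.798: |R|=0.62654 <1
  x=-1.788: |R|=1.34330 >1
  x=-1.529: |R|=1.02956 >1
Interval (-1.5000, 0).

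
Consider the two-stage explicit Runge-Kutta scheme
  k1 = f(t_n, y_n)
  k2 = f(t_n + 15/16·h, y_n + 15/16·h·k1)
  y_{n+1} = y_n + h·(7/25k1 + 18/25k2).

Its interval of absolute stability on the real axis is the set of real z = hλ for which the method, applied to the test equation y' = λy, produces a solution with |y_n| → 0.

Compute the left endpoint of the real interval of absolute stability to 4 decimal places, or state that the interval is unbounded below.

left endpoint -1.4815.

Set f=λy, z=hλ:
  k1=λy_n ⇒ h·k1=z·y_n;  k2=λ(1+15/16z)y_n ⇒ h·k2=z(1+15/16z)y_n
  y_{n+1}/y_n = 1 + 7/25z + 18/25z(1+15/16z) = 1 + z + 27/40z²
  Hence R(z) = 1 + z + 27/40z².

Boundary: |R(x)|=1, x<0.
x=-0.92: |R|=0.6513
R=1: x+27/40x²=0 ⇒ x=−40/27=-1.4815; min R=1−1/(4·27/40)=0.6296>−1
Confirm numerically:
  x=-1.263: |R|=0.81374 <1
  x=-1.108: |R|=0.72067 <1
  x=-0.737: |R|=0.62964 <1
  x=-0.687: |R|=0.63158 <1
  x=-2.072: |R|=1.82590 >1
  x=-1.934: |R|=1.59074 >1
So |R|<1 on (-1.4815, 0).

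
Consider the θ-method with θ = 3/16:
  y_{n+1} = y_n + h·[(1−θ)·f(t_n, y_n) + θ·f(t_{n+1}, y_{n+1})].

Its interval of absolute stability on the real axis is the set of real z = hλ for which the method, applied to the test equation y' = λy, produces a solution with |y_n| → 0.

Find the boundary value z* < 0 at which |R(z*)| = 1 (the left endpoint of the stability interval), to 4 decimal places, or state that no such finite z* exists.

left endpoint -3.2000.

With y'=λy (z=hλ):
  y_{n+1} = y_n + z·[13/16·y_n + 3/16·y_{n+1}] ⇒ (1 − 3/16z)y_{n+1} = (1 + 13/16z)y_n
  Hence R(z) = (1 + 13/16z)/(1 − 3/16z).

Solve |R(x)|<1 on ℝ⁻.
x=-1.16: |R|=0.0472
R=−1: 1+13/16x = −1+3/16x ⇒ -5/8x=2 ⇒ x=2/(-5/8)=-3.2000
Confirm numerically:
  x=-2.781: |R|=0.82788 <1
  x=-2.458: |R|=0.68255 <1
  x=-2.363: |R|=0.63749 <1
  x=-1.688: |R|=0.28219 <1
  x=-3.798: |R|=1.21830 >1
  x=-3.557: |R|=1.13385 >1
  x=-3.281: |R|=1.03134 >1
Interval (-3.2000, 0).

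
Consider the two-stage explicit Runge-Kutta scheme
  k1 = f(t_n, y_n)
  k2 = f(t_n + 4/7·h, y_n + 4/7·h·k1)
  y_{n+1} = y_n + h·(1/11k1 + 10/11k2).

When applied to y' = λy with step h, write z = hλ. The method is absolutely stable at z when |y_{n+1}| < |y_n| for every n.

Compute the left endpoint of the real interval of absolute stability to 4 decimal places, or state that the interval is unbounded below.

Test eqn y'=λy, z=hλ:
  k1=λy_n ⇒ h·k1=z·y_n;  k2=λ(1+4/7z)y_n ⇒ h·k2=z(1+4/7z)y_n
  y_{n+1}/y_n = 1 + 1/11z + 10/11z(1+4/7z) = 1 + z + 40/77z²
  ⇒ R(z) = 1 + z + 40/77z².

Find x<0 with |R(x)|<1.
x=-1.01: |R|=0.5199
R=1: x+40/77x²=0 ⇒ x=−77/40=-1.9250; min R=1−1/(4·40/77)=0.5188>−1
Confirm numerically:
  x=-1.389: |R|=0.61324 <1
  x=-1.345: |R|=0.59475 <1
  x=-1.001: |R|=0.51952 <1
  x=-0.808: |R|=0.53115 <1
  x=-2.378: |R|=1.55960 >1
  x=-2.224: |R|=1.34544 >1
  x=-2.135: |R|=1.23291 >1
Stable set (-1.9250, 0).

left endpoint -1.9250.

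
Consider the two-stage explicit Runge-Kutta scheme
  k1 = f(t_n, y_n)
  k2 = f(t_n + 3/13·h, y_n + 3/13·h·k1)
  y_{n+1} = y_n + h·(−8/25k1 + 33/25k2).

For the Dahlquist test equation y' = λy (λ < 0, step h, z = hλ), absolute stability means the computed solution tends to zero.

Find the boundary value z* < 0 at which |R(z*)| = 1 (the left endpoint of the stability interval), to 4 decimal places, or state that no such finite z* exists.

z* = -3.2828.

Test eqn y'=λy, z=hλ:
  k1=λy_n ⇒ h·k1=z·y_n;  k2=λ(1+3/13z)y_n ⇒ h·k2=z(1+3/13z)y_n
  y_{n+1}/y_n = 1 − 8/25z + 33/25z(1+3/13z) = 1 + z + 99/325z²
  Hence R(z) = 1 + z + 99/325z².

Find x<0 with |R(x)|<1.
x=-0.41: |R|=0.6412
R=1: x+99/325x²=0 ⇒ x=−325/99=-3.2828; min R=1−1/(4·99/325)=0.1793>−1
Confirm numerically:
  x=-3.248: |R|=0.96554 <1
  x=-2.362: |R|=0.33746 <1
  x=-2.103: |R|=0.24419 <1
  x=-1.438: |R|=0.19190 <1
  x=-3.800: |R|=1.59865 >1
  x=-3.506: |R|=1.23834 >1
Interval (-3.2828, 0).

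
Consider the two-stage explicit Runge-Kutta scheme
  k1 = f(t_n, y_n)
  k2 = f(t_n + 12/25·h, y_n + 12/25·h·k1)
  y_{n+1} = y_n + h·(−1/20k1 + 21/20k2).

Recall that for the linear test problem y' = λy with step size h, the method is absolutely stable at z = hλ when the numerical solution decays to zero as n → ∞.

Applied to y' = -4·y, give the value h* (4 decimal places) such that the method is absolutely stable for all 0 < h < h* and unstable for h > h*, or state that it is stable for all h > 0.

(-1.9841,0); λ=-4 ⇒ h* = (125/63)/4 = 0.4960.

Test eqn y'=λy, z=hλ:
  k1=λy_n ⇒ h·k1=z·y_n;  k2=λ(1+12/25z)y_n ⇒ h·k2=z(1+12/25z)y_n
  y_{n+1}/y_n = 1 − 1/20z + 21/20z(1+12/25z) = 1 + z + 63/125z²
  ⇒ R(z) = 1 + z + 63/125z².

Boundary: |R(x)|=1, x<0.
x=-0.42: |R|=0.6689
R=1: x+63/125x²=0 ⇒ x=−125/63=-1.9841; min R=1−1/(4·63/125)=0.5040>−1
Confirm numerically:
  x=-1.841: |R|=0.86720 <1
  x=-1.708: |R|=0.76230 <1
  x=-1.603: |R|=0.69208 <1
  x=-1.395: |R|=0.58580 <1
  x=-2.162: |R|=1.19382 >1
  x=-2.160: |R|=1.19146 >1
  x=-2.048: |R|=1.06593 >1
Interval (-1.9841, 0).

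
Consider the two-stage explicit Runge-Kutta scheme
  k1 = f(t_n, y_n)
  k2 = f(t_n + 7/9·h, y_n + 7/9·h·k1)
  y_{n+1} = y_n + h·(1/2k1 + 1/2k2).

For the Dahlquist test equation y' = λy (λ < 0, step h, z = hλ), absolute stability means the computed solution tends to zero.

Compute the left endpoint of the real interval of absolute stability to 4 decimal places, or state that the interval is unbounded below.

With y'=λy (z=hλ):
  k1=λy_n ⇒ h·k1=z·y_n;  k2=λ(1+7/9z)y_n ⇒ h·k2=z(1+7/9z)y_n
  y_{n+1}/y_n = 1 + 1/2z + 1/2z(1+7/9z) = 1 + z + 7/18z²
  ⇒ R(z) = 1 + z + 7/18z².

Need |R(x)|<1, x<0.
x=-0.48: |R|=0.6096
R=1: x+7/18x²=0 ⇒ x=−18/7=-2.5714; min R=1−1/(4·7/18)=0.3571>−1
Confirm numerically:
  x=-2.204: |R|=0.68507 <1
  x=-1.696: |R|=0.42261 <1
  x=-1.220: |R|=0.35882 <1
  x=-1.171: |R|=0.36226 <1
  x=-2.902: |R|=1.37307 >1
  x=-2.827: |R|=1.28097 >1
So |R|<1 on (-2.5714, 0).

z* = -2.5714.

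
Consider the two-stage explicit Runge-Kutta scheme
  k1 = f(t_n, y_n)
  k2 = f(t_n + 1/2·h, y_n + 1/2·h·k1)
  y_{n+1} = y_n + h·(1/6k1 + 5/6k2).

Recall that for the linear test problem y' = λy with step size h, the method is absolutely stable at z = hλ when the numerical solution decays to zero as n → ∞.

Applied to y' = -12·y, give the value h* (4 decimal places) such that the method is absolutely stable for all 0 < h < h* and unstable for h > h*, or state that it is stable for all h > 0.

Set f=λy, z=hλ:
  k1=λy_n ⇒ h·k1=z·y_n;  k2=λ(1+1/2z)y_n ⇒ h·k2=z(1+1/2z)y_n
  y_{n+1}/y_n = 1 + 1/6z + 5/6z(1+1/2z) = 1 + z + 5/12z²
  so R(z) = 1 + z + 5/12z².

Boundary: |R(x)|=1, x<0.
x=-0.85: |R|=0.4510
R=1: x+5/12x²=0 ⇒ x=−12/5=-2.4000; min R=1−1/(4·5/12)=0.4000>−1
Confirm numerically:
  x=-1.919: |R|=0.61540 <1
  x=-1.802: |R|=0.55100 <1
  x=-1.229: |R|=0.40035 <1
  x=-1.157: |R|=0.40077 <1
  x=-2.722: |R|=1.36520 >1
  x=-2.488: |R|=1.09123 >1
Stable set (-2.4000, 0).

(-2.4000,0); λ=-12 ⇒ h* = (12/5)/12 = 0.2000.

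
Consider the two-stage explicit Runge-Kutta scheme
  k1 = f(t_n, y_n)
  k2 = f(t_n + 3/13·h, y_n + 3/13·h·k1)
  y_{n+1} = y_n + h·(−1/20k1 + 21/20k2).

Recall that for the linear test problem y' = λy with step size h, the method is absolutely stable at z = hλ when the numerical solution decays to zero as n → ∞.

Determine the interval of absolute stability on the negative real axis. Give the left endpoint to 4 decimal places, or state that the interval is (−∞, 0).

With y'=λy (z=hλ):
  k1=λy_n ⇒ h·k1=z·y_n;  k2=λ(1+3/13z)y_n ⇒ h·k2=z(1+3/13z)y_n
  y_{n+1}/y_n = 1 − 1/20z + 21/20z(1+3/13z) = 1 + z + 63/260z²
  so R(z) = 1 + z + 63/260z².

Solve |R(x)|<1 on ℝ⁻.
x=-0.66: |R|=0.4455
R=1: x+63/260x²=0 ⇒ x=−260/63=-4.1270; min R=1−1/(4·63/260)=-0.0317>−1
Confirm numerically:
  x=-3.499: |R|=0.46757 <1
  x=-2.322: |R|=0.01555 <1
  x=-2.144: |R|=0.03018 <1
  x=-1.698: |R|=0.00062 <1
  x=-4.661: |R|=1.60312 >1
  x=-4.633: |R|=1.56806 >1
  x=-4.196: |R|=1.07017 >1
So |R|<1 on (-4.1270, 0).

(-4.1270, 0).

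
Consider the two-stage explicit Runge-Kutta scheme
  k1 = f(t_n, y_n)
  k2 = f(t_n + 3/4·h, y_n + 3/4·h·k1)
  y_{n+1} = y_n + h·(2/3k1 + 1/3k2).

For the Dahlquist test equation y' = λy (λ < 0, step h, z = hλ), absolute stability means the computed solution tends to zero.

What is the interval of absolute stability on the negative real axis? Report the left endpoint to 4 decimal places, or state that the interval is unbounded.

Test eqn y'=λy, z=hλ:
  k1=λy_n ⇒ h·k1=z·y_n;  k2=λ(1+3/4z)y_n ⇒ h·k2=z(1+3/4z)y_n
  y_{n+1}/y_n = 1 + 2/3z + 1/3z(1+3/4z) = 1 + z + 1/4z²
  R(z) = 1 + z + 1/4z².

Need |R(x)|<1, x<0.
x=-1.4: |R|=0.0900
R=1: x+1/4x²=0 ⇒ x=−4=-4.0000; min R=1−1/(4·1/4)=0.0000>−1
Confirm numerically:
  x=-3.849: |R|=0.85470 <1
  x=-3.504: |R|=0.56550 <1
  x=-3.365: |R|=0.46581 <1
  x=-4.553: |R|=1.62945 >1
  x=-4.468: |R|=1.52276 >1
  x=-4.224: |R|=1.23654 >1
Interval (-4.0000, 0).

z∈(-4.0000,0).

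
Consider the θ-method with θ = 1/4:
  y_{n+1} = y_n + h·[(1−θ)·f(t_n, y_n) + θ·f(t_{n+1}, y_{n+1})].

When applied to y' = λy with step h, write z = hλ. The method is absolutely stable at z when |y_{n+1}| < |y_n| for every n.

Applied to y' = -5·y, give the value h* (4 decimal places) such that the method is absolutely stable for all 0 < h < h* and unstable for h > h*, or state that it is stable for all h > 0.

With y'=λy (z=hλ):
  y_{n+1} = y_n + z·[3/4·y_n + 1/4·y_{n+1}] ⇒ (1 − 1/4z)y_{n+1} = (1 + 3/4z)y_n
  ⇒ R(z) = (1 + 3/4z)/(1 − 1/4z).

Find x<0 with |R(x)|<1.
x=-1.15: |R|=0.1068
R=−1: 1+3/4x = −1+1/4x ⇒ -1/2x=2 ⇒ x=2/(-1/2)=-4.0000
Confirm numerically:
  x=-2.728: |R|=0.62188 <1
  x=-2.311: |R|=0.46474 <1
  x=-2.201: |R|=0.41977 <1
  x=-1.972: |R|=0.32083 <1
  x=-4.593: |R|=1.13802 >1
  x=-4.406: |R|=1.09660 >1
  x=-4.099: |R|=1.02445 >1
Stable set (-4.0000, 0).

(-4.0000,0); λ=-5 ⇒ h* = (4)/5 = 0.8000.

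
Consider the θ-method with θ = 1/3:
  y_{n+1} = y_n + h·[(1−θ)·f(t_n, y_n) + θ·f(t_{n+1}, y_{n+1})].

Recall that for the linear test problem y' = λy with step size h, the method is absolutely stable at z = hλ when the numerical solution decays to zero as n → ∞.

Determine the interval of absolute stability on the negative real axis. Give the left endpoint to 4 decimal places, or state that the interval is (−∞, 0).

On y'=λy, z=hλ:
  y_{n+1} = y_n + z·[2/3·y_n + 1/3·y_{n+1}] ⇒ (1 − 1/3z)y_{n+1} = (1 + 2/3z)y_n
  R(z) = (1 + 2/3z)/(1 − 1/3z).

Need |R(x)|<1, x<0.
x=-1.54: |R|=0.0176
R=−1: 1+2/3x = −1+1/3x ⇒ -1/3x=2 ⇒ x=2/(-1/3)=-6.0000
Confirm numerically:
  x=-5.280: |R|=0.91304 <1
  x=-4.453: |R|=0.79243 <1
  x=-2.998: |R|=0.49950 <1
  x=-2.710: |R|=0.42382 <1
  x=-6.350: |R|=1.03743 >1
  x=-6.211: |R|=1.02291 >1
  x=-6.029: |R|=1.00321 >1
So |R|<1 on (-6.0000, 0).

(-6.0000, 0).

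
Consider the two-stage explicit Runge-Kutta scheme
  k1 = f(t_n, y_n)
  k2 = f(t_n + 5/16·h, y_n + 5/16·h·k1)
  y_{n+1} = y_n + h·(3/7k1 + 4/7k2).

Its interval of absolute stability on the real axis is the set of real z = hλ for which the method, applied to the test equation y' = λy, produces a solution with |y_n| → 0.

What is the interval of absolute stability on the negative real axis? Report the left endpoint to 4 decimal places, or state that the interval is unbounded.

With y'=λy (z=hλ):
  k1=λy_n ⇒ h·k1=z·y_n;  k2=λ(1+5/16z)y_n ⇒ h·k2=z(1+5/16z)y_n
  y_{n+1}/y_n = 1 + 3/7z + 4/7z(1+5/16z) = 1 + z + 5/28z²
  so R(z) = 1 + z + 5/28z².

Find x<0 with |R(x)|<1.
x=-1.55: |R|=0.1210
R=1: x+5/28x²=0 ⇒ x=−28/5=-5.6000; min R=1−1/(4·5/28)=-0.4000>−1
Confirm numerically:
  x=-5.458: |R|=0.86160 <1
  x=-3.834: |R|=0.20908 <1
  x=-3.316: |R|=0.35245 <1
  x=-2.325: |R|=0.35971 <1
  x=-6.056: |R|=1.49313 >1
  x=-6.044: |R|=1.47920 >1
Interval (-5.6000, 0).

z∈(-5.6000,0).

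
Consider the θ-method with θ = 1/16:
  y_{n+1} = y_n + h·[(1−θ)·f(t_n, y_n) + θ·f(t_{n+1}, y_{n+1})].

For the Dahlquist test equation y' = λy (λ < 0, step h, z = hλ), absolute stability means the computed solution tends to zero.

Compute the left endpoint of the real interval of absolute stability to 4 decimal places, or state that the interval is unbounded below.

Set f=λy, z=hλ:
  y_{n+1} = y_n + z·[15/16·y_n + 1/16·y_{n+1}] ⇒ (1 − 1/16z)y_{n+1} = (1 + 15/16z)y_n
  R(z) = (1 + 15/16z)/(1 − 1/16z).

Boundary: |R(x)|=1, x<0.
x=-1.16: |R|=0.0816
R=−1: 1+15/16x = −1+1/16x ⇒ -7/8x=2 ⇒ x=2/(-7/8)=-2.2857
Confirm numerically:
  x=-2.225: |R|=0.95336 <1
  x=-2.070: |R|=0.83287 <1
  x=-1.958: |R|=0.74451 <1
  x=-1.130: |R|=0.05546 <1
  x=-2.625: |R|=1.25503 >1
  x=-2.396: |R|=1.08393 >1
So |R|<1 on (-2.2857, 0).

z* = -2.2857.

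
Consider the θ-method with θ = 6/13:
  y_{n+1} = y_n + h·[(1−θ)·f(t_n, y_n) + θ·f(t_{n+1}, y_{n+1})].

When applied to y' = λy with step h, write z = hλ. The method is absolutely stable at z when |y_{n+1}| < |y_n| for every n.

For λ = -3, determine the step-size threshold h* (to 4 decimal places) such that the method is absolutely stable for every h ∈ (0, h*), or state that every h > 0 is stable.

With y'=λy (z=hλ):
  y_{n+1} = y_n + z·[7/13·y_n + 6/13·y_{n+1}] ⇒ (1 − 6/13z)y_{n+1} = (1 + 7/13z)y_n
  so R(z) = (1 + 7/13z)/(1 − 6/13z).

Find x<0 with |R(x)|<1.
x=-1.54: |R|=0.0998
R=−1: 1+7/13x = −1+6/13x ⇒ -1/13x=2 ⇒ x=2/(-1/13)=-26.0000
Confirm numerically:
  x=-22.082: |R|=0.97307 <1
  x=-21.648: |R|=0.96954 <1
  x=-11.121: |R|=0.81337 <1
  x=-26.339: |R|=1.00198 >1
  x=-26.273: |R|=1.00160 >1
  x=-26.165: |R|=1.00097 >1
Stable set (-26.0000, 0).

(-26.0000,0); λ=-3 ⇒ h* = (26)/3 = 8.6667.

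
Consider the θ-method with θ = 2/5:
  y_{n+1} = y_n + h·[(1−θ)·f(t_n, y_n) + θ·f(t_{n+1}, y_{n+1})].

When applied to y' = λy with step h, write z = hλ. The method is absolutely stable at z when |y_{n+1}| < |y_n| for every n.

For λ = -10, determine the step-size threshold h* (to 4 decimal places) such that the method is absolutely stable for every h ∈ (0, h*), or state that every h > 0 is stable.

(-10.0000,0); λ=-10 ⇒ h* = (10)/10 = 1.0000.

Test eqn y'=λy, z=hλ:
  y_{n+1} = y_n + z·[3/5·y_n + 2/5·y_{n+1}] ⇒ (1 − 2/5z)y_{n+1} = (1 + 3/5z)y_n
  ⇒ R(z) = (1 + 3/5z)/(1 − 2/5z).

Find x<0 with |R(x)|<1.
x=-0.52: |R|=0.5695
R=−1: 1+3/5x = −1+2/5x ⇒ -1/5x=2 ⇒ x=2/(-1/5)=-10.0000
Confirm numerically:
  x=-9.654: |R|=0.98577 <1
  x=-8.854: |R|=0.94953 <1
  x=-8.841: |R|=0.94890 <1
  x=-10.547: |R|=1.02096 >1
  x=-10.147: |R|=1.00581 >1
So |R|<1 on (-10.0000, 0).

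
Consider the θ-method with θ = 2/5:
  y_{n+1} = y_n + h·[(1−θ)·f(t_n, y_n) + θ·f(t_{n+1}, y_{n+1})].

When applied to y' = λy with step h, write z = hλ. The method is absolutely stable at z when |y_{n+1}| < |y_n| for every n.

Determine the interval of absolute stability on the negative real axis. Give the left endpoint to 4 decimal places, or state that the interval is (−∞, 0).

(-10.0000, 0).

With y'=λy (z=hλ):
  y_{n+1} = y_n + z·[3/5·y_n + 2/5·y_{n+1}] ⇒ (1 − 2/5z)y_{n+1} = (1 + 3/5z)y_n
  R(z) = (1 + 3/5z)/(1 − 2/5z).

Solve |R(x)|<1 on ℝ⁻.
x=-0.84: |R|=0.3713
R=−1: 1+3/5x = −1+2/5x ⇒ -1/5x=2 ⇒ x=2/(-1/5)=-10.0000
Confirm numerically:
  x=-7.898: |R|=0.89892 <1
  x=-6.666: |R|=0.81813 <1
  x=-6.440: |R|=0.80089 <1
  x=-4.154: |R|=0.56072 <1
  x=-10.449: |R|=1.01734 >1
  x=-10.431: |R|=1.01667 >1
  x=-10.277: |R|=1.01084 >1
Interval (-10.0000, 0).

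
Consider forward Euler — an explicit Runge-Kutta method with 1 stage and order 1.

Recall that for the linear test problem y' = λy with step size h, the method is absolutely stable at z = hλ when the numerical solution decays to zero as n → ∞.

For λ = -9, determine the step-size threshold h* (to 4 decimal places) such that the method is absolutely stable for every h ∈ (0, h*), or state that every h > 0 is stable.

Test eqn y'=λy, z=hλ:
  order 1, 1-stage ⇒ R(z)=1+z
  (e.g. R(-1.73)=-0.73000, |R|=0.73000)

Find x<0 with |R(x)|<1.
x=-1.73: |R|=0.7300
|R(-2.36)|=1.3600 |R(-0.98)|=0.0200 |R(-0.95)|=0.0500
Bisect:
  x_lo=-2.7904 |R|=1.7904  x_hi=-0.0622 |R|=0.9378
  mid=-1.42629 |R|=0.42629 →hi
  mid=-2.10833 |R|=1.10833 →lo
  mid=-1.76731 |R|=0.76731 →hi
  mid=-1.93782 |R|=0.93782 →hi
  mid=-2.02307 |R|=1.02307 →lo
  mid=-1.98044 |R|=0.98044 →hi
  mid=-2.00176 |R|=1.00176 →lo
  ...
  [-2.00009,-1.99993] ⇒ x*=-2.0000
Interval (-2.0000, 0).

(-2.0000,0); λ=-9 ⇒ h* = 0.2222.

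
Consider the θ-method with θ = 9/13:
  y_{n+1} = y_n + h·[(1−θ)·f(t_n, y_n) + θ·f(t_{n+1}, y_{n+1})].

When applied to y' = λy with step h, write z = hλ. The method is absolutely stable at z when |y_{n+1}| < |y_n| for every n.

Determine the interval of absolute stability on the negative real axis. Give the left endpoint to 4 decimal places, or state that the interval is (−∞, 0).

With y'=λy (z=hλ):
  y_{n+1} = y_n + z·[4/13·y_n + 9/13·y_{n+1}] ⇒ (1 − 9/13z)y_{n+1} = (1 + 4/13z)y_n
  so R(z) = (1 + 4/13z)/(1 − 9/13z).

Solve |R(x)|<1 on ℝ⁻.
x=-0.48: |R|=0.6397
x=-2: |R|=0.1613
x=-10: |R|=0.2621
x=-100: |R|=0.4239
θ=9/13≥1/2 ⇒ |1+4/13x|<|1−9/13x| ∀x<0 ⇒ interval (−∞,0).

unbounded; (−∞, 0).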